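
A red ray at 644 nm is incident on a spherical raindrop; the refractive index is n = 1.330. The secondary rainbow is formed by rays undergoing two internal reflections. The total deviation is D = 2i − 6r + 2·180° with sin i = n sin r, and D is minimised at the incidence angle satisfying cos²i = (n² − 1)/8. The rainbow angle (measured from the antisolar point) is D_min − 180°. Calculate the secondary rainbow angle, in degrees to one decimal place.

50.1°

cos²i = (1.76890 − 1)/8 = 0.09611; i = arccos(0.31002) = 71.940°.
sin r = sin 71.940°/1.330 = 0.71483; r = 45.630°.
D_min = 2·71.940° − 6·45.630° + 360° = 230.101°.
Rainbow angle = D_min − 180° = 50.101°.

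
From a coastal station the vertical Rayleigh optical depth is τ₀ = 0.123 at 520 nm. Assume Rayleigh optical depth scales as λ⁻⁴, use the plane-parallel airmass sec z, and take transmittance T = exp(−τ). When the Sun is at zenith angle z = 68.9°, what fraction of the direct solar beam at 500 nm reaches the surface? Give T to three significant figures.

sec 68.9° = 2.7778.
τ = 0.123 × (520/500)⁴ × 2.7778 = 0.123 × 1.1699 × 2.7778 = 0.3997.
T = exp(−0.3997) = 0.6705.

0.671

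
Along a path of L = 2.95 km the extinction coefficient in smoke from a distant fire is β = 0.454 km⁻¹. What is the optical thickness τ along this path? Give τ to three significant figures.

τ = β·L = 0.454 × 2.95 = 1.3393.

1.34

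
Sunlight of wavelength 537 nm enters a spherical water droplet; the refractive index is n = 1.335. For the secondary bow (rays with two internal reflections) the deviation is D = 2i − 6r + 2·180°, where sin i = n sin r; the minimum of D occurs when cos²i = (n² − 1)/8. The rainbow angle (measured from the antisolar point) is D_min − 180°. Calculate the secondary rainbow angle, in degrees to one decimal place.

51.4°

cos²i = (1.78222 − 1)/8 = 0.09778; i = arccos(0.31269) = 71.778°.
sin r = sin 71.778°/1.335 = 0.71150; r = 45.357°.
D_min = 2·71.778° − 6·45.357° + 360° = 231.414°.
Rainbow angle = D_min − 180° = 51.414°.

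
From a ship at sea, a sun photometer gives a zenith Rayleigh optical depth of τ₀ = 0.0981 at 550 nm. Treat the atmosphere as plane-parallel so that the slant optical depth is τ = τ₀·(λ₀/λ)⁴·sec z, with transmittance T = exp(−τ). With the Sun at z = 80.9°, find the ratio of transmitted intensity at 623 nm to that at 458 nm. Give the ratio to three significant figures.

2.49

Airmass: sec 80.9° = 6.3228.
τ(623 nm) = 0.0981 × (550/623)⁴ × 6.3228 = 0.0981 × 0.6074 × 6.3228 = 0.3768.
τ(458 nm) = 0.0981 × (550/458)⁴ × 6.3228 = 0.0981 × 2.0796 × 6.3228 = 1.2899.
T(623)/T(458) = exp(τ_B − τ_A) = exp(0.9132) = 2.4922.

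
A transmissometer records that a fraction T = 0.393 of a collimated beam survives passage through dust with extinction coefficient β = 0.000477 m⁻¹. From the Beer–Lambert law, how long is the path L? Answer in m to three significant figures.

Beer–Lambert: T = exp(−βL) ⇒ L = −ln(T)/β = −ln(0.393)/0.000477 = 0.9339/0.000477 = 1958 m.

1960 m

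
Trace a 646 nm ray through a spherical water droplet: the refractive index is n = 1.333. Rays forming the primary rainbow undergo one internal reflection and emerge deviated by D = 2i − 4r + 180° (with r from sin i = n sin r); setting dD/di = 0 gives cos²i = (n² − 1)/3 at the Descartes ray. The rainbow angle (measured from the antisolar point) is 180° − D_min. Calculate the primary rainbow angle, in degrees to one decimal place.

42.1°

cos²i = (1.77689 − 1)/3 = 0.25896; i = arccos(0.50888) = 59.410°.
sin r = sin 59.410°/1.333 = 0.64579; r = 40.225°.
D_min = 2·59.410° − 4·40.225° + 180° = 137.922°.
Rainbow angle = 180° − D_min = 42.078°.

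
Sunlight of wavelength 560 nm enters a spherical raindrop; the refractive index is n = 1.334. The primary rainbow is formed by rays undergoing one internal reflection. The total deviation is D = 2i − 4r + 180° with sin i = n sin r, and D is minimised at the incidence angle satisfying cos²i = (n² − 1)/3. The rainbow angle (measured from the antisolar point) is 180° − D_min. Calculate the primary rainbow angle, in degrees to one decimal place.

41.9°

cos²i = (1.77956 − 1)/3 = 0.25985; i = arccos(0.50976) = 59.352°.
sin r = sin 59.352°/1.334 = 0.64492; r = 40.159°.
D_min = 2·59.352° − 4·40.159° + 180° = 138.067°.
Rainbow angle = 180° − D_min = 41.933°.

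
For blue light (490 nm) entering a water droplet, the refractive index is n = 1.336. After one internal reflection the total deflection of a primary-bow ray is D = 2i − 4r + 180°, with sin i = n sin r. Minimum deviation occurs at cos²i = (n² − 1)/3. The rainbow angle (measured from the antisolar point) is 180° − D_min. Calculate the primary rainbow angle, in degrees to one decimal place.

41.6°

cos²i = (1.78490 − 1)/3 = 0.26163; i = arccos(0.51150) = 59.236°.
sin r = sin 59.236°/1.336 = 0.64318; r = 40.029°.
D_min = 2·59.236° − 4·40.029° + 180° = 138.356°.
Rainbow angle = 180° − D_min = 41.644°.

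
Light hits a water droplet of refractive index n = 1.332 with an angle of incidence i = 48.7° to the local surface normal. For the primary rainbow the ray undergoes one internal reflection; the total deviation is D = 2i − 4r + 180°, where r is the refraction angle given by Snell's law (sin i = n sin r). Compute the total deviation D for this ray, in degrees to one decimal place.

140.1°

sin r = sin 48.7° / 1.332 = 0.7513/1.332 = 0.5640; r = 34.33°.
D = 2·48.7° − 4·34.33° + 180° = 97.40° − 137.33° + 180° = 140.07°.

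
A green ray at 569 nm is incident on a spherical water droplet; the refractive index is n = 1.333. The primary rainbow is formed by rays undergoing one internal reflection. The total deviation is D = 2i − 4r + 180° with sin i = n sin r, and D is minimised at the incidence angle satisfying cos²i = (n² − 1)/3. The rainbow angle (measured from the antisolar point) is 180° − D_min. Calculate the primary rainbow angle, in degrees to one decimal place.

42.1°

cos²i = (1.77689 − 1)/3 = 0.25896; i = arccos(0.50888) = 59.410°.
sin r = sin 59.410°/1.333 = 0.64579; r = 40.225°.
D_min = 2·59.410° − 4·40.225° + 180° = 137.922°.
Rainbow angle = 180° − D_min = 42.078°.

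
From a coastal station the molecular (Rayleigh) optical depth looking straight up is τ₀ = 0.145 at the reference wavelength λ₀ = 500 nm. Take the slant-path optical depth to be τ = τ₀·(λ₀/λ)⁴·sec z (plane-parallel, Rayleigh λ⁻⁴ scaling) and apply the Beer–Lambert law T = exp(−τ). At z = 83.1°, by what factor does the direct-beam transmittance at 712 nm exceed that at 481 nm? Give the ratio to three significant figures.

3.05

Airmass: sec 83.1° = 8.3238.
τ(712 nm) = 0.145 × (500/712)⁴ × 8.3238 = 0.145 × 0.2432 × 8.3238 = 0.2935.
τ(481 nm) = 0.145 × (500/481)⁴ × 8.3238 = 0.145 × 1.1676 × 8.3238 = 1.4093.
T(712)/T(481) = exp(τ_B − τ_A) = exp(1.1157) = 3.0518.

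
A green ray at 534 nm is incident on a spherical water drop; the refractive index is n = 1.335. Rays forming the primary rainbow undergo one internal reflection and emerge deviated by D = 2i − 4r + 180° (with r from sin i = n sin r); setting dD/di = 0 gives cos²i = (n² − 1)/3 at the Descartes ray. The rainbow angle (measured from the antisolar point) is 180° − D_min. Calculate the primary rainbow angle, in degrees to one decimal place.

41.8°

cos²i = (1.78222 − 1)/3 = 0.26074; i = arccos(0.51063) = 59.294°.
sin r = sin 59.294°/1.335 = 0.64405; r = 40.094°.
D_min = 2·59.294° − 4·40.094° + 180° = 138.212°.
Rainbow angle = 180° − D_min = 41.788°.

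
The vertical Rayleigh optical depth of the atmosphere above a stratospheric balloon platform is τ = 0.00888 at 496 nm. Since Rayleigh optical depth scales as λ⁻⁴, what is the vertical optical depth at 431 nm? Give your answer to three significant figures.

τ(431 nm) = τ(496 nm) × (496/431)⁴ = 0.00888 × (1.1508)⁴ = 0.00888 × 1.7540 = 0.0156.

0.0156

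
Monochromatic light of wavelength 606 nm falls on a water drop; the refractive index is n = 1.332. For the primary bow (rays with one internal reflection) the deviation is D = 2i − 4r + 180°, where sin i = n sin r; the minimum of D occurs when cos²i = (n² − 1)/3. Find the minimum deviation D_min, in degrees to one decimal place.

137.8°

cos²i = (1.77422 − 1)/3 = 0.25807; i = arccos(0.50801) = 59.469°.
sin r = sin 59.469°/1.332 = 0.64666; r = 40.290°.
D_min = 2·59.469° − 4·40.290° + 180° = 137.776°.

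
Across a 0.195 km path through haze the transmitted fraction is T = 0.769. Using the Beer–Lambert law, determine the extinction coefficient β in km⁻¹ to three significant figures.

Beer–Lambert: T = exp(−βL) ⇒ β = −ln(T)/L = −ln(0.769)/0.195 = 0.2627/0.195 = 1.347 km⁻¹.

1.35 km⁻¹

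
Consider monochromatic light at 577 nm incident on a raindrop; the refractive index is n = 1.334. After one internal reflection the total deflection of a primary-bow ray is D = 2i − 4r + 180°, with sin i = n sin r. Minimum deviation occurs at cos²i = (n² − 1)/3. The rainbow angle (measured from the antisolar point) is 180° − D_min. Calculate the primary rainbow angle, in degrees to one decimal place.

cos²i = (1.77956 − 1)/3 = 0.25985; i = arccos(0.50976) = 59.352°.
sin r = sin 59.352°/1.334 = 0.64492; r = 40.159°.
D_min = 2·59.352° − 4·40.159° + 180° = 138.067°.
Rainbow angle = 180° − D_min = 41.933°.

41.9°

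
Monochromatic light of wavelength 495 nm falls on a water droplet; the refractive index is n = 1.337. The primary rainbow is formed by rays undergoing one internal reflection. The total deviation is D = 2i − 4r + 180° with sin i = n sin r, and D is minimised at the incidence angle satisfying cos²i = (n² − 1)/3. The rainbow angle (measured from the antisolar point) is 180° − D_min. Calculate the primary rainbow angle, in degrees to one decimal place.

cos²i = (1.78757 − 1)/3 = 0.26252; i = arccos(0.51237) = 59.178°.
sin r = sin 59.178°/1.337 = 0.64231; r = 39.964°.
D_min = 2·59.178° − 4·39.964° + 180° = 138.500°.
Rainbow angle = 180° − D_min = 41.500°.

41.5°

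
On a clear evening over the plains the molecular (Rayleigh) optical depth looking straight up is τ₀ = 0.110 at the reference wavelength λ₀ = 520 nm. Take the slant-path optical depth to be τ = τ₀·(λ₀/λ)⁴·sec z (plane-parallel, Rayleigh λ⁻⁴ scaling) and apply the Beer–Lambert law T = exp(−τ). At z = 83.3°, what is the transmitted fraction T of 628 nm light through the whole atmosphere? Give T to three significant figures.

0.642

sec 83.3° = 8.5711.
τ = 0.110 × (520/628)⁴ × 8.5711 = 0.110 × 0.4701 × 8.5711 = 0.4432.
T = exp(−0.4432) = 0.6420.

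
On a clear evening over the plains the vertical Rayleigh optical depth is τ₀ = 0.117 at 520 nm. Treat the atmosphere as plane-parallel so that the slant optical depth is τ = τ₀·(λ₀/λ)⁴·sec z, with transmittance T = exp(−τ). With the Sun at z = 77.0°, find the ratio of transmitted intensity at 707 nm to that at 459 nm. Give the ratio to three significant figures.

Airmass: sec 77.0° = 4.4454.
τ(707 nm) = 0.117 × (520/707)⁴ × 4.4454 = 0.117 × 0.2926 × 4.4454 = 0.1522.
τ(459 nm) = 0.117 × (520/459)⁴ × 4.4454 = 0.117 × 1.6473 × 4.4454 = 0.8568.
T(707)/T(459) = exp(τ_B − τ_A) = exp(0.7046) = 2.0229.

2.02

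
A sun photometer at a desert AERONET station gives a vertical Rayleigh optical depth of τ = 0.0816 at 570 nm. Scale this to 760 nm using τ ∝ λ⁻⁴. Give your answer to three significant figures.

0.0258

τ(760 nm) = τ(570 nm) × (570/760)⁴ = 0.0816 × (0.7500)⁴ = 0.0816 × 0.3164 = 0.0258.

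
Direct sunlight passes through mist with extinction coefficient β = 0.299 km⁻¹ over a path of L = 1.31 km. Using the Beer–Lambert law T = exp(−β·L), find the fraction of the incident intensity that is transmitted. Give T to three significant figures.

τ = β·L = 0.299 × 1.31 = 0.3917.
T = exp(−0.3917) = 0.6759.

0.676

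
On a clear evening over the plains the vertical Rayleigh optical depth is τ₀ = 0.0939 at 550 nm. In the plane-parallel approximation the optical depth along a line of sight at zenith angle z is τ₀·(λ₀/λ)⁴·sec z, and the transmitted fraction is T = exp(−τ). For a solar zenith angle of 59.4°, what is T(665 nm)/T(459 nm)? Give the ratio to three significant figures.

1.34

Airmass: sec 59.4° = 1.9645.
τ(665 nm) = 0.0939 × (550/665)⁴ × 1.9645 = 0.0939 × 0.4679 × 1.9645 = 0.0863.
τ(459 nm) = 0.0939 × (550/459)⁴ × 1.9645 = 0.0939 × 2.0616 × 1.9645 = 0.3803.
T(665)/T(459) = exp(τ_B − τ_A) = exp(0.2940) = 1.3418.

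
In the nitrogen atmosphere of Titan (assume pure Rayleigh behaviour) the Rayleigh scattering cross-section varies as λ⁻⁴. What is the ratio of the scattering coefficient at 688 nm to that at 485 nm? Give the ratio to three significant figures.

Rayleigh scattering ∝ λ⁻⁴, so the ratio of coefficients is the inverse fourth power of the wavelength ratio.
σ(688)/σ(485) = (485/688)⁴ = (0.7049)⁴ = 0.247.

0.247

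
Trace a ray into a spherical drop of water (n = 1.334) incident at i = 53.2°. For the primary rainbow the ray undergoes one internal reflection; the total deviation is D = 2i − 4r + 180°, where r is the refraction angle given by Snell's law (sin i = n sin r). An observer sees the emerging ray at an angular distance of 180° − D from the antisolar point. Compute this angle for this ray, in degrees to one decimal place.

sin r = sin 53.2° / 1.334 = 0.8007/1.334 = 0.6002; r = 36.89°.
D = 2·53.2° − 4·36.89° + 180° = 106.40° − 147.55° + 180° = 138.85°.
Angle from antisolar point = 180° − D = 41.15°.

41.2°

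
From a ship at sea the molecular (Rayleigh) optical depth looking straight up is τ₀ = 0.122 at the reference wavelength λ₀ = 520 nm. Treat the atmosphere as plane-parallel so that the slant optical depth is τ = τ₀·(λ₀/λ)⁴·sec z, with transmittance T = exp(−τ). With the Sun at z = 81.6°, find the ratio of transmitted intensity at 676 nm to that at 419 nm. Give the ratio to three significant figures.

5.41

Airmass: sec 81.6° = 6.8454.
τ(676 nm) = 0.122 × (520/676)⁴ × 6.8454 = 0.122 × 0.3501 × 6.8454 = 0.2924.
τ(419 nm) = 0.122 × (520/419)⁴ × 6.8454 = 0.122 × 2.3722 × 6.8454 = 1.9811.
T(676)/T(419) = exp(τ_B − τ_A) = exp(1.6887) = 5.4127.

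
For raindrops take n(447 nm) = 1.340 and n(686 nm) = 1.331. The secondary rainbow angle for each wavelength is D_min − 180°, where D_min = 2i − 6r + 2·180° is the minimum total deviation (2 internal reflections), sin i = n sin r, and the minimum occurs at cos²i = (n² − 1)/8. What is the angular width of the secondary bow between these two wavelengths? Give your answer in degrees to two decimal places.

2.34°

At 447 nm (n = 1.340): cos²i = 0.09945 → i = 71.618°, r = 45.088°, D_min = 232.709°, rainbow angle = 52.709°.
At 686 nm (n = 1.331): cos²i = 0.09645 → i = 71.907°, r = 45.575°, D_min = 230.365°, rainbow angle = 50.365°.
Angular width = |52.709° − 50.365°| = 2.344°.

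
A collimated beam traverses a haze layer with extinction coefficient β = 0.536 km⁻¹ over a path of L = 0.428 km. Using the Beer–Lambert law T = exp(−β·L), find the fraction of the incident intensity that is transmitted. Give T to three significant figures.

0.795

τ = β·L = 0.536 × 0.428 = 0.2294.
T = exp(−0.2294) = 0.7950.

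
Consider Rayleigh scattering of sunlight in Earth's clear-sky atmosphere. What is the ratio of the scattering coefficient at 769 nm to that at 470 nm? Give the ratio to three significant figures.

0.140

Rayleigh scattering ∝ λ⁻⁴, so the ratio of coefficients is the inverse fourth power of the wavelength ratio.
σ(769)/σ(470) = (470/769)⁴ = (0.6112)⁴ = 0.1395.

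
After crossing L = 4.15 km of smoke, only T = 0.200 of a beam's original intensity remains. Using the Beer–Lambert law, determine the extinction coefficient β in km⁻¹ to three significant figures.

Beer–Lambert: T = exp(−βL) ⇒ β = −ln(T)/L = −ln(0.200)/4.15 = 1.6094/4.15 = 0.3878 km⁻¹.

0.388 km⁻¹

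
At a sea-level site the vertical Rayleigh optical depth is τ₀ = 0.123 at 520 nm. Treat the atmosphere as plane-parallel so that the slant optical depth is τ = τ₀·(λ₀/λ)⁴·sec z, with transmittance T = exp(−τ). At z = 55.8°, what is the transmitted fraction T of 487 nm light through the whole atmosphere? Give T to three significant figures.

sec 55.8° = 1.7791.
τ = 0.123 × (520/487)⁴ × 1.7791 = 0.123 × 1.2999 × 1.7791 = 0.2844.
T = exp(−0.2844) = 0.7524.

0.752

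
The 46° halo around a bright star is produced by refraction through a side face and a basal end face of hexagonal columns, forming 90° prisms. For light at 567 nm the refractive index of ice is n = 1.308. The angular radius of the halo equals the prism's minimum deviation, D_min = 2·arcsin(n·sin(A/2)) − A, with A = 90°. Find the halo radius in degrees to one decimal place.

n·sin(A/2) = 1.308 × sin 45° = 1.308 × 0.7071 = 0.9249.
D_min = 2·arcsin(0.9249) − 90° = 2 × 67.653° − 90° = 45.305°.

45.3°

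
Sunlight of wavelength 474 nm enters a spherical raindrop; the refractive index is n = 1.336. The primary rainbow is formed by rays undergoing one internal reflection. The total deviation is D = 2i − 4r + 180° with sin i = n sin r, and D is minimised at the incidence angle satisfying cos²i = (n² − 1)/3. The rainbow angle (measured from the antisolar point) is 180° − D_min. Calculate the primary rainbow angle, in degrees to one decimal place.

cos²i = (1.78490 − 1)/3 = 0.26163; i = arccos(0.51150) = 59.236°.
sin r = sin 59.236°/1.336 = 0.64318; r = 40.029°.
D_min = 2·59.236° − 4·40.029° + 180° = 138.356°.
Rainbow angle = 180° − D_min = 41.644°.

41.6°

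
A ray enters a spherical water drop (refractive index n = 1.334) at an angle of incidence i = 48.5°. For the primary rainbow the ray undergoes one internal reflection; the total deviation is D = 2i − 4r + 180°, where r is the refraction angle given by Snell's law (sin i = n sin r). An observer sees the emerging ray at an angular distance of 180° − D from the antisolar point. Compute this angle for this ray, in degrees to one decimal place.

sin r = sin 48.5° / 1.334 = 0.7490/1.334 = 0.5614; r = 34.16°.
D = 2·48.5° − 4·34.16° + 180° = 97.00° − 136.62° + 180° = 140.38°.
Angle from antisolar point = 180° − D = 39.62°.

39.6°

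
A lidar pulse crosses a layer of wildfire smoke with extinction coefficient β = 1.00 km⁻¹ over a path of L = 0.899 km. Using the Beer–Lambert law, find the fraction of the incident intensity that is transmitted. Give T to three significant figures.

τ = β·L = 1.00 × 0.899 = 0.8990.
T = exp(−0.8990) = 0.4070.

0.407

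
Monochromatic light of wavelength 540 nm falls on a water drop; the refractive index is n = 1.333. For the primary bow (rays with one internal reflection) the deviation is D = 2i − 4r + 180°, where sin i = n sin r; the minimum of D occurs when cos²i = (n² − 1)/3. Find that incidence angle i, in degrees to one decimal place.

59.4°

cos²i = (1.333² − 1)/3 = (1.77689 − 1)/3 = 0.25896.
cos i = 0.50888, so i = 59.410°.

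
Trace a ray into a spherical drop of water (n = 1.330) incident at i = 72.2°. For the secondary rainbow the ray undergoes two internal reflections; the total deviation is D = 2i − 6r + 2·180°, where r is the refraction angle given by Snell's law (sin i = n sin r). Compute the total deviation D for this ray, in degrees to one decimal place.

230.1°

sin r = sin 72.2° / 1.330 = 0.9521/1.330 = 0.7159; r = 45.72°.
D = 2·72.2° − 6·45.72° + 2·180° = 144.40° − 274.30° + 360° = 230.10°.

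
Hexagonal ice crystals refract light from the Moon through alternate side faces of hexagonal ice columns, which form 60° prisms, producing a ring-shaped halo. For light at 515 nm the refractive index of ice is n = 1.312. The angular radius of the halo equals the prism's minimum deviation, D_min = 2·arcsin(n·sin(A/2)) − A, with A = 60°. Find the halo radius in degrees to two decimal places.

21.99°

n·sin(A/2) = 1.312 × sin 30° = 1.312 × 0.5000 = 0.6560.
D_min = 2·arcsin(0.6560) − 60° = 2 × 40.996° − 60° = 21.991°.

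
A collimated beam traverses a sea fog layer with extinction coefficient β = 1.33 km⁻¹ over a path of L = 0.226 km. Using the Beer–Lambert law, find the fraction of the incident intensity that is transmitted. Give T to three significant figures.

τ = β·L = 1.33 × 0.226 = 0.3006.
T = exp(−0.3006) = 0.7404.

0.740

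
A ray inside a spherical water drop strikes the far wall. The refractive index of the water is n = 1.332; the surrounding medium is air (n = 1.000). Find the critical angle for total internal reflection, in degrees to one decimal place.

48.7°

sin θ_c = n_air / n = 1.000 / 1.332 = 0.7508.
θ_c = arcsin(0.7508) = 48.66°.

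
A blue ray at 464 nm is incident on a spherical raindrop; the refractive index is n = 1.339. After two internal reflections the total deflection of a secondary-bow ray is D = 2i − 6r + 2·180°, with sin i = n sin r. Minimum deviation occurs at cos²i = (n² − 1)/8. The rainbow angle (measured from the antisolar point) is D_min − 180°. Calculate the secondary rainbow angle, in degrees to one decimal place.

cos²i = (1.79292 − 1)/8 = 0.09912; i = arccos(0.31483) = 71.650°.
sin r = sin 71.650°/1.339 = 0.70885; r = 45.141°.
D_min = 2·71.650° − 6·45.141° + 360° = 232.451°.
Rainbow angle = D_min − 180° = 52.451°.

52.5°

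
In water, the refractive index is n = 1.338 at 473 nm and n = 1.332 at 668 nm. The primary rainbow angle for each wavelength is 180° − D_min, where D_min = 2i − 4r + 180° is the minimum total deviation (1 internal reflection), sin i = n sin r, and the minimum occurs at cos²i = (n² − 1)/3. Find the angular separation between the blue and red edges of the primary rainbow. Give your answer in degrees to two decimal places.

0.87°

At 473 nm (n = 1.338): cos²i = 0.26341 → i = 59.120°, r = 39.899°, D_min = 138.643°, rainbow angle = 41.357°.
At 668 nm (n = 1.332): cos²i = 0.25807 → i = 59.469°, r = 40.290°, D_min = 137.776°, rainbow angle = 42.224°.
Angular width = |41.357° − 42.224°| = 0.867°.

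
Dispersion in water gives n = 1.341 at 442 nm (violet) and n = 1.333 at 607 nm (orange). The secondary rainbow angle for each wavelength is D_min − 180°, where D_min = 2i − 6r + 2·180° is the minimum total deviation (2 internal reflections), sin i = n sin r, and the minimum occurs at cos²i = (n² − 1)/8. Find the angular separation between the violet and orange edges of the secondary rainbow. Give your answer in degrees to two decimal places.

At 442 nm (n = 1.341): cos²i = 0.09979 → i = 71.586°, r = 45.034°, D_min = 232.966°, rainbow angle = 52.966°.
At 607 nm (n = 1.333): cos²i = 0.09711 → i = 71.843°, r = 45.466°, D_min = 230.891°, rainbow angle = 50.891°.
Angular width = |52.966° − 50.891°| = 2.075°.

2.08°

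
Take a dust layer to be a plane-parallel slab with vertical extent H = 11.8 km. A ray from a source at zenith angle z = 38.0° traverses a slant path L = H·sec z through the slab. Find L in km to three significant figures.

sec z = 1/cos 38.0° = 1.2690.
L = 11.8 × 1.2690 = 14.974 km.

15.0 km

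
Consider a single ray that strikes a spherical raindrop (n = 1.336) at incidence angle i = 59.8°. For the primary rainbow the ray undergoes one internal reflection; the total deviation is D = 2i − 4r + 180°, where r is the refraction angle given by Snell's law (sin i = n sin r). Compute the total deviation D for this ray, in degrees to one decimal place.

sin r = sin 59.8° / 1.336 = 0.8643/1.336 = 0.6469; r = 40.31°.
D = 2·59.8° − 4·40.31° + 180° = 119.60° − 161.24° + 180° = 138.36°.

138.4°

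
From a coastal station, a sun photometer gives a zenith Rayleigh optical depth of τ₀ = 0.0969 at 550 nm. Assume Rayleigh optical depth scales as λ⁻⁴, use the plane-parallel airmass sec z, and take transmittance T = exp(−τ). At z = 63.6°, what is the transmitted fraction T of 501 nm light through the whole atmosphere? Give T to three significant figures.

sec 63.6° = 2.2490.
τ = 0.0969 × (550/501)⁴ × 2.2490 = 0.0969 × 1.4524 × 2.2490 = 0.3165.
T = exp(−0.3165) = 0.7287.

0.729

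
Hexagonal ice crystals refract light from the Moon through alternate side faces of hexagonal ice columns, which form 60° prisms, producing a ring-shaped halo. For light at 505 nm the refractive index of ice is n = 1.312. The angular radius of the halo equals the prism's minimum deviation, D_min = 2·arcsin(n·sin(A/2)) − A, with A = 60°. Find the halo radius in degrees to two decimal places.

21.99°

n·sin(A/2) = 1.312 × sin 30° = 1.312 × 0.5000 = 0.6560.
D_min = 2·arcsin(0.6560) − 60° = 2 × 40.996° − 60° = 21.991°.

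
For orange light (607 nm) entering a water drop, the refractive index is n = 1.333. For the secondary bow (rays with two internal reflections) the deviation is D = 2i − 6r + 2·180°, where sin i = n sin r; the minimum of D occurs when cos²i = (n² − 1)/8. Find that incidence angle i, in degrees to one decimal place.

cos²i = (1.333² − 1)/8 = (1.77689 − 1)/8 = 0.09711.
cos i = 0.31163, so i = 71.843°.

71.8°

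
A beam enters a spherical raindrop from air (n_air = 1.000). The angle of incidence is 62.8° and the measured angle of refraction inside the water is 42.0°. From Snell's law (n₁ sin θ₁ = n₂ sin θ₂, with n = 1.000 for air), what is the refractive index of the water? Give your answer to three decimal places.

n = sin θ_i / sin θ_r = sin 62.8° / sin 42.0° = 0.8894 / 0.6691 = 1.3292.

1.329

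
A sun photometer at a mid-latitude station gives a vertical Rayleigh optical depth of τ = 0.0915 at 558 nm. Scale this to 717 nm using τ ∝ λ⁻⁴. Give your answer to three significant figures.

0.0336

τ(717 nm) = τ(558 nm) × (558/717)⁴ = 0.0915 × (0.7782)⁴ = 0.0915 × 0.3668 = 0.0336.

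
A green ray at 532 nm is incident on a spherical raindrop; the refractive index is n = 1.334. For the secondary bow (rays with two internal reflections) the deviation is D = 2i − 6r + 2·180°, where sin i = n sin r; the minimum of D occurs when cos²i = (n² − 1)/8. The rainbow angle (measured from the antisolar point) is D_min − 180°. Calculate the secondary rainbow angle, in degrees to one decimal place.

51.2°

cos²i = (1.77956 − 1)/8 = 0.09744; i = arccos(0.31216) = 71.810°.
sin r = sin 71.810°/1.334 = 0.71217; r = 45.411°.
D_min = 2·71.810° − 6·45.411° + 360° = 231.153°.
Rainbow angle = D_min − 180° = 51.153°.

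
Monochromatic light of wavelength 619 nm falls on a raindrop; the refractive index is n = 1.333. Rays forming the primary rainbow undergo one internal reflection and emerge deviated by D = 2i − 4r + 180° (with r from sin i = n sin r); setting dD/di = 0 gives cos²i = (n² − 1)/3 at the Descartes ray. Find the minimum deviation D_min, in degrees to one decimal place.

137.9°

cos²i = (1.77689 − 1)/3 = 0.25896; i = arccos(0.50888) = 59.410°.
sin r = sin 59.410°/1.333 = 0.64579; r = 40.225°.
D_min = 2·59.410° − 4·40.225° + 180° = 137.922°.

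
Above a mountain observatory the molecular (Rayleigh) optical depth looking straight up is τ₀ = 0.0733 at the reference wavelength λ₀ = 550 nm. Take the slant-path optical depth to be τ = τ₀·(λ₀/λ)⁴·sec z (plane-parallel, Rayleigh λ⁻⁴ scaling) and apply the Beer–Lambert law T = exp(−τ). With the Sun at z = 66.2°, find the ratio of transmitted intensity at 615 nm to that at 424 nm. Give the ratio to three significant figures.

1.49

Airmass: sec 66.2° = 2.4780.
τ(615 nm) = 0.0733 × (550/615)⁴ × 2.4780 = 0.0733 × 0.6397 × 2.4780 = 0.1162.
τ(424 nm) = 0.0733 × (550/424)⁴ × 2.4780 = 0.0733 × 2.8313 × 2.4780 = 0.5143.
T(615)/T(424) = exp(τ_B − τ_A) = exp(0.3981) = 1.4890.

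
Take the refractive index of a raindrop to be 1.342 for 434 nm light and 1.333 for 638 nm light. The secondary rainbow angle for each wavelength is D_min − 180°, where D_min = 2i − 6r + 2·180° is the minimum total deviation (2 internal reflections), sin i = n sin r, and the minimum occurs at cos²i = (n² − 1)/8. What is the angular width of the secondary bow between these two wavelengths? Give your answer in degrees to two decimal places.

At 434 nm (n = 1.342): cos²i = 0.10012 → i = 71.554°, r = 44.981°, D_min = 233.222°, rainbow angle = 53.222°.
At 638 nm (n = 1.333): cos²i = 0.09711 → i = 71.843°, r = 45.466°, D_min = 230.891°, rainbow angle = 50.891°.
Angular width = |53.222° − 50.891°| = 2.331°.

2.33°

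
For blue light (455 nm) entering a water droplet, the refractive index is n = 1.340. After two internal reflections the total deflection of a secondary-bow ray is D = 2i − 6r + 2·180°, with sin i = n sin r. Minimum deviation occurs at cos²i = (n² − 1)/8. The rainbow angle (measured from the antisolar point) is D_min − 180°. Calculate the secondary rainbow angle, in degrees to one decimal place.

52.7°

cos²i = (1.79560 − 1)/8 = 0.09945; i = arccos(0.31536) = 71.618°.
sin r = sin 71.618°/1.340 = 0.70819; r = 45.088°.
D_min = 2·71.618° − 6·45.088° + 360° = 232.709°.
Rainbow angle = D_min − 180° = 52.709°.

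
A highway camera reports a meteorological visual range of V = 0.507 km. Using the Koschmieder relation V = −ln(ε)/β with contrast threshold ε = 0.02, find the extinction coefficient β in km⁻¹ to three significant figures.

β = −ln(0.02) / V = 3.912 / 0.507 = 7.7160 km⁻¹.

7.72 km⁻¹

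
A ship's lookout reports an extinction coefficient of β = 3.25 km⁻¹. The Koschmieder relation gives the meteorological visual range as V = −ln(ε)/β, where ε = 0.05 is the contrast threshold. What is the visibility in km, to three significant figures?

0.922 km

V = −ln(0.05) / 3.25 = 2.996 / 3.25 = 0.9218 km.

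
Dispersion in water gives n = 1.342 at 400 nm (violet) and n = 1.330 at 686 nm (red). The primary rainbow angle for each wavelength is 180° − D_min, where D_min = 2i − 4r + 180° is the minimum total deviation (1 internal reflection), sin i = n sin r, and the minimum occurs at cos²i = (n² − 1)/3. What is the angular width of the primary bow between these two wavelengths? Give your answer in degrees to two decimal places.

At 400 nm (n = 1.342): cos²i = 0.26699 → i = 58.888°, r = 39.641°, D_min = 139.213°, rainbow angle = 40.787°.
At 686 nm (n = 1.330): cos²i = 0.25630 → i = 59.585°, r = 40.422°, D_min = 137.484°, rainbow angle = 42.516°.
Angular width = |40.787° − 42.516°| = 1.729°.

1.73°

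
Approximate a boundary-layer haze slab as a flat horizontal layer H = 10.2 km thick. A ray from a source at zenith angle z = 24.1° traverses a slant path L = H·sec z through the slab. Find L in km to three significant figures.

sec z = 1/cos 24.1° = 1.0955.
L = 10.2 × 1.0955 = 11.174 km.

11.2 km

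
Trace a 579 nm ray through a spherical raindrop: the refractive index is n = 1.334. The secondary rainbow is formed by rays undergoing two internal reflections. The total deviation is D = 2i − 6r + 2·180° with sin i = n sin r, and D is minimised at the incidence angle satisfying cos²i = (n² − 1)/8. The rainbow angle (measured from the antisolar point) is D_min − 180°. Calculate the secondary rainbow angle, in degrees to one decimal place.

51.2°

cos²i = (1.77956 − 1)/8 = 0.09744; i = arccos(0.31216) = 71.810°.
sin r = sin 71.810°/1.334 = 0.71217; r = 45.411°.
D_min = 2·71.810° − 6·45.411° + 360° = 231.153°.
Rainbow angle = D_min − 180° = 51.153°.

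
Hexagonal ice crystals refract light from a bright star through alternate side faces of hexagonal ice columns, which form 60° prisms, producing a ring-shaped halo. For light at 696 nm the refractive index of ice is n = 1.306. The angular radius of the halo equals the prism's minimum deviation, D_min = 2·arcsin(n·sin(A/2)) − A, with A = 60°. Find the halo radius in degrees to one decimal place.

n·sin(A/2) = 1.306 × sin 30° = 1.306 × 0.5000 = 0.6530.
D_min = 2·arcsin(0.6530) − 60° = 2 × 40.768° − 60° = 21.536°.

21.5°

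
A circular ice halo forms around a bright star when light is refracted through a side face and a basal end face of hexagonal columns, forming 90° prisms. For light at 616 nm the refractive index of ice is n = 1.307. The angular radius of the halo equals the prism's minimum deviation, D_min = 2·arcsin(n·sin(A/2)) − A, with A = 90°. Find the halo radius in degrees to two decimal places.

45.09°

n·sin(A/2) = 1.307 × sin 45° = 1.307 × 0.7071 = 0.9242.
D_min = 2·arcsin(0.9242) − 90° = 2 × 67.546° − 90° = 45.093°.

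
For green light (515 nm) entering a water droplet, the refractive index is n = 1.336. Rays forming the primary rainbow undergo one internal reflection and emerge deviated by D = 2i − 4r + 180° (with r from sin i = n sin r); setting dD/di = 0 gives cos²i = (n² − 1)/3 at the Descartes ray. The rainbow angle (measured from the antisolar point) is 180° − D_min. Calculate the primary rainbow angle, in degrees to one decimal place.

cos²i = (1.78490 − 1)/3 = 0.26163; i = arccos(0.51150) = 59.236°.
sin r = sin 59.236°/1.336 = 0.64318; r = 40.029°.
D_min = 2·59.236° − 4·40.029° + 180° = 138.356°.
Rainbow angle = 180° − D_min = 41.644°.

41.6°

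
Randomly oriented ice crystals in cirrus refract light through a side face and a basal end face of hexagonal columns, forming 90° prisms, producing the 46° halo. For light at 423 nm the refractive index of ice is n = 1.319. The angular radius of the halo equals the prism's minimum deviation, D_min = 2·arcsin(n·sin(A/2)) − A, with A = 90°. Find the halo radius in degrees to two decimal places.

n·sin(A/2) = 1.319 × sin 45° = 1.319 × 0.7071 = 0.9327.
D_min = 2·arcsin(0.9327) − 90° = 2 × 68.856° − 90° = 47.711°.

47.71°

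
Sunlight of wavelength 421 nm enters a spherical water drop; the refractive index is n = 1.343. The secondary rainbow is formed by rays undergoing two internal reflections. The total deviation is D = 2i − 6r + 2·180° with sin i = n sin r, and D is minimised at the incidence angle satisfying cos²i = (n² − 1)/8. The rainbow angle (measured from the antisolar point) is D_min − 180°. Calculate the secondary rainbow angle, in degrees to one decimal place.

53.5°

cos²i = (1.80365 − 1)/8 = 0.10046; i = arccos(0.31695) = 71.522°.
sin r = sin 71.522°/1.343 = 0.70621; r = 44.928°.
D_min = 2·71.522° − 6·44.928° + 360° = 233.478°.
Rainbow angle = D_min − 180° = 53.478°.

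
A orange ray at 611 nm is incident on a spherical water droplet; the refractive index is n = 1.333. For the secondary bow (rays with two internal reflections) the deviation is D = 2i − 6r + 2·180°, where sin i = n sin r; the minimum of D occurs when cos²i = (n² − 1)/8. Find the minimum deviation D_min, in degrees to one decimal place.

cos²i = (1.77689 − 1)/8 = 0.09711; i = arccos(0.31163) = 71.843°.
sin r = sin 71.843°/1.333 = 0.71283; r = 45.466°.
D_min = 2·71.843° − 6·45.466° + 360° = 230.891°.

230.9°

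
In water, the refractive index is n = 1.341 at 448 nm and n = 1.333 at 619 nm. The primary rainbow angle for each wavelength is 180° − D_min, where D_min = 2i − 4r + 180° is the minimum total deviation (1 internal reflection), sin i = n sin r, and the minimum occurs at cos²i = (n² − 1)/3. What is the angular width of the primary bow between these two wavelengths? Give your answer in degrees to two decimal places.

1.15°

At 448 nm (n = 1.341): cos²i = 0.26609 → i = 58.946°, r = 39.705°, D_min = 139.071°, rainbow angle = 40.929°.
At 619 nm (n = 1.333): cos²i = 0.25896 → i = 59.410°, r = 40.225°, D_min = 137.922°, rainbow angle = 42.078°.
Angular width = |40.929° − 42.078°| = 1.149°.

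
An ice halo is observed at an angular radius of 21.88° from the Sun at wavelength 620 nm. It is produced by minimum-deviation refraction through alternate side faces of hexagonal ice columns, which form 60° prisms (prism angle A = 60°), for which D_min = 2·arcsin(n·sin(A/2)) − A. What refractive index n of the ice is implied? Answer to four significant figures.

1.311

Rearranging: n = sin((D_min + A)/2) / sin(A/2).
(D_min + A)/2 = (21.88° + 60°)/2 = 40.940°.
n = sin 40.940° / sin 30° = 0.6553 / 0.5000 = 1.3105.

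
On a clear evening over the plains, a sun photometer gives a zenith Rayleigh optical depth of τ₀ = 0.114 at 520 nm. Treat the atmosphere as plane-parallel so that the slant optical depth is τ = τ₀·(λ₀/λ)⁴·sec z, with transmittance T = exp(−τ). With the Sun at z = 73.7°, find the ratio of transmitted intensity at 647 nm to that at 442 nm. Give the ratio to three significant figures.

1.84

Airmass: sec 73.7° = 3.5629.
τ(647 nm) = 0.114 × (520/647)⁴ × 3.5629 = 0.114 × 0.4172 × 3.5629 = 0.1695.
τ(442 nm) = 0.114 × (520/442)⁴ × 3.5629 = 0.114 × 1.9157 × 3.5629 = 0.7781.
T(647)/T(442) = exp(τ_B − τ_A) = exp(0.6086) = 1.8379.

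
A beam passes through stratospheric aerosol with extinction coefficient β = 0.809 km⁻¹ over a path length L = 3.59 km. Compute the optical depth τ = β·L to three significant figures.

τ = β·L = 0.809 × 3.59 = 2.9043.

2.90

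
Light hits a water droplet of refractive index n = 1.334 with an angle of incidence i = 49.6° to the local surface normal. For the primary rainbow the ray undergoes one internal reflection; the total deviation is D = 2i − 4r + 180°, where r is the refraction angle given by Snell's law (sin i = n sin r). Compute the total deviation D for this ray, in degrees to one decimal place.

sin r = sin 49.6° / 1.334 = 0.7615/1.334 = 0.5709; r = 34.81°.
D = 2·49.6° − 4·34.81° + 180° = 99.20° − 139.24° + 180° = 139.96°.

140.0°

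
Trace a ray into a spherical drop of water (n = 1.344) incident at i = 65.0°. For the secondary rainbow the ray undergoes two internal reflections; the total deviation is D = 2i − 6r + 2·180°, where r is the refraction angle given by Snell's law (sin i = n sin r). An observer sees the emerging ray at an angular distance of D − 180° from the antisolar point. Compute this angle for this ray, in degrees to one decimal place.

sin r = sin 65.0° / 1.344 = 0.9063/1.344 = 0.6743; r = 42.40°.
D = 2·65.0° − 6·42.40° + 2·180° = 130.00° − 254.42° + 360° = 235.58°.
Angle from antisolar point = D − 180° = 55.58°.

55.6°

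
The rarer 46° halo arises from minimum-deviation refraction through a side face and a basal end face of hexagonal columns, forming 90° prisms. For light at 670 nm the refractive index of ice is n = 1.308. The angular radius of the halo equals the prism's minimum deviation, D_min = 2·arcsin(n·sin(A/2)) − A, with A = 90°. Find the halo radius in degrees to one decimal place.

45.3°

n·sin(A/2) = 1.308 × sin 45° = 1.308 × 0.7071 = 0.9249.
D_min = 2·arcsin(0.9249) − 90° = 2 × 67.653° − 90° = 45.305°.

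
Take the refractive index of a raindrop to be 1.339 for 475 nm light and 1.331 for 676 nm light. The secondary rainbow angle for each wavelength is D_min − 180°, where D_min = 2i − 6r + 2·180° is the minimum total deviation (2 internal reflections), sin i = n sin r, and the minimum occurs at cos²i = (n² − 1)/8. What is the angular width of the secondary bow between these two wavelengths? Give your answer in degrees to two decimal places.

At 475 nm (n = 1.339): cos²i = 0.09912 → i = 71.650°, r = 45.141°, D_min = 232.451°, rainbow angle = 52.451°.
At 676 nm (n = 1.331): cos²i = 0.09645 → i = 71.907°, r = 45.575°, D_min = 230.365°, rainbow angle = 50.365°.
Angular width = |52.451° − 50.365°| = 2.086°.

2.09°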